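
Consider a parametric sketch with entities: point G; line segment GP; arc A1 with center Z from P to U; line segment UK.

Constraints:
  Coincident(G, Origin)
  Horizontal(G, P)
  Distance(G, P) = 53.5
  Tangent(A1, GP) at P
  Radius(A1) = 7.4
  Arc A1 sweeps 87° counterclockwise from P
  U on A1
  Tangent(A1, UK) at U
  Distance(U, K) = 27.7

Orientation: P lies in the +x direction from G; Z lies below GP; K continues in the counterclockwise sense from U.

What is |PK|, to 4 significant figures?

35.78

On A1, P sits at bearing 90° from Z; an 87° counterclockwise sweep puts U at bearing 177°, so U = Z + 7.4·(cos 177°, sin 177°) = (46.11, -7.013). Tangency of A1 to UK means the radius ZU is perpendicular to UK, so UK runs along (−sin 177°, cos 177°); with |UK| = 27.7, K = (44.66, -34.67). Then |PK| = |K − P| = 35.78.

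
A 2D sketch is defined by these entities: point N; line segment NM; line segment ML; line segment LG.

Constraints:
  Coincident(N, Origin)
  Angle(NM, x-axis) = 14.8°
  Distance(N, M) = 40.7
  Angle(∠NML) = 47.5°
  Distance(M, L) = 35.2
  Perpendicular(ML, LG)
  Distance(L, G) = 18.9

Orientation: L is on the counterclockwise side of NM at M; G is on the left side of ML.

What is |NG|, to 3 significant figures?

13.5

N is at the origin; NM runs at 14.8° with length 40.7, so M = 40.7·(cos 14.8°, sin 14.8°) = (39.3, 10.4). ∠NML = 47.5°, so ML runs at 14.8° + (180° − 47.5°) = 147° from the x-axis; with |ML| = 35.2, L = M + 35.2·(cos 147°, sin 147°) = (9.73, 29.4). ML ⟂ LG; with |LG| = 18.9 on the left of ML, G = L + 18.9·(-0.540, -0.842) = (-0.482, 13.5). Then |NG| = |G − N| = 13.5.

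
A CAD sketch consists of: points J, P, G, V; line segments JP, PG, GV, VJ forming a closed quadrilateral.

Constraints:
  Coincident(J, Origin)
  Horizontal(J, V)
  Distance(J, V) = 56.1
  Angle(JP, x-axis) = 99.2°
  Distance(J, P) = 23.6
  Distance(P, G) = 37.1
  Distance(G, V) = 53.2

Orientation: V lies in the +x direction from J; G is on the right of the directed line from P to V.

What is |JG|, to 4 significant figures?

13.63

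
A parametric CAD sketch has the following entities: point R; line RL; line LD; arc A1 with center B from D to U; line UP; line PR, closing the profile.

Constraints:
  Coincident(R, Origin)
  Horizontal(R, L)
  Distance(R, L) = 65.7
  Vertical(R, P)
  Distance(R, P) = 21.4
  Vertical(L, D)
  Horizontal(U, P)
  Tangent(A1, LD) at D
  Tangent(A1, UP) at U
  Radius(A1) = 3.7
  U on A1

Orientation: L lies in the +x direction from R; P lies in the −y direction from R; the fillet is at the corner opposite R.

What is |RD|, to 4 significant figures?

68.04

The virtual corner opposite R is at (65.70, -21.40). A1 meets LD tangentially, so BD is at right angles to LD and tangency of A1 to UP means the radius BU is perpendicular to UP, with radius 3.7, so the center B sits 3.7 in from both sides at B = (62.00, -17.70). That places the tangent points at D = (65.70, -17.70) on LD and U = (62.00, -21.40) on UP. Then |RD| = |D − R| = 68.04.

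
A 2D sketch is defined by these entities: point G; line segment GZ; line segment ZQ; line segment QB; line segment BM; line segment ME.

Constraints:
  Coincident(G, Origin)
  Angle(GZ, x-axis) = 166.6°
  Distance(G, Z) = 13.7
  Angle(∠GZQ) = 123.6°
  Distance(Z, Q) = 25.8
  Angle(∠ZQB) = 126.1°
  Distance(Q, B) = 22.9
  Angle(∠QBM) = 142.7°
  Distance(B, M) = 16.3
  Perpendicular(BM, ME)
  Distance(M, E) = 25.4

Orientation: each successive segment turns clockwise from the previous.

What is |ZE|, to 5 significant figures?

36.852

∠QBM = 142.7° gives BM at 19.000° from the x-axis; with |BM| = 16.3, M = (5.8822, 51.747). BM is perpendicular to ME, so ME runs at -71.000°; with |ME| = 25.4, E = (14.152, 27.730). Then |ZE| = |E − Z| = 36.852.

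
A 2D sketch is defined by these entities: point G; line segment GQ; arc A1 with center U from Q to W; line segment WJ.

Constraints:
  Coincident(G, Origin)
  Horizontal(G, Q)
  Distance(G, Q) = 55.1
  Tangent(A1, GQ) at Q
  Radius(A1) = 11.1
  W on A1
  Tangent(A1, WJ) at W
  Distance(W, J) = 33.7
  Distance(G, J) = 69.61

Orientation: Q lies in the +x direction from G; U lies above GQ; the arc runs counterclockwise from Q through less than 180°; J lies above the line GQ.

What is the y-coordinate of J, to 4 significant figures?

46.43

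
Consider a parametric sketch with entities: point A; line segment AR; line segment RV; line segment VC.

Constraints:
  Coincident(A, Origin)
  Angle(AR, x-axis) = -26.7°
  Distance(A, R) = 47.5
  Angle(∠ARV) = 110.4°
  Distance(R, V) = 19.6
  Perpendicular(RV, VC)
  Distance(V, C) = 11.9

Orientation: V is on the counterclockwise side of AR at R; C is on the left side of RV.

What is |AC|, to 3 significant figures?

48.7

A is at the origin; AR runs at -26.7° with length 47.5, so R = 47.5·(cos -26.7°, sin -26.7°) = (42.4, -21.3). ∠ARV = 110.4°, so RV runs at -26.7° + (180° − 110.4°) = 42.9° from the x-axis; with |RV| = 19.6, V = R + 19.6·(cos 42.9°, sin 42.9°) = (56.8, -8.00). RV ⟂ VC; with |VC| = 11.9 on the left of RV, C = V + 11.9·(-0.681, 0.733) = (48.7, 0.717). Then |AC| = |C − A| = 48.7.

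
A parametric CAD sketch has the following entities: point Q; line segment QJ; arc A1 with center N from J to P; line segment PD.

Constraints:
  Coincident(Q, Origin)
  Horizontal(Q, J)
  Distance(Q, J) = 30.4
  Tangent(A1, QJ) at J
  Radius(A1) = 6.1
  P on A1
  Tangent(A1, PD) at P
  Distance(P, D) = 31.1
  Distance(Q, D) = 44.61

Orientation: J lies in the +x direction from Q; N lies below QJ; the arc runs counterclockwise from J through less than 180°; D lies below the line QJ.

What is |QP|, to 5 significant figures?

25.066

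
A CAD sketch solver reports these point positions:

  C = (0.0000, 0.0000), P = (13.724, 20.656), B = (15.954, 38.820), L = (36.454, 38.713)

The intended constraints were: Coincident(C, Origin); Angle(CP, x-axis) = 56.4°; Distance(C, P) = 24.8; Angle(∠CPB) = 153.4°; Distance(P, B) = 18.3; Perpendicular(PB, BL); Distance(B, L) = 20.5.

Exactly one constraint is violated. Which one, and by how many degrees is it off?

Perpendicular(PB, BL) — off by 6.70°.

C = (0.00, 0.00) ✓; CP at 56.40° ✓; |CP| = 24.80 ✓; ∠CPB = 153.4° ✓; |PB| = 18.30 ✓; ∠(PB, BL) = 83.30° ✗; |BL| = 20.50 ✓.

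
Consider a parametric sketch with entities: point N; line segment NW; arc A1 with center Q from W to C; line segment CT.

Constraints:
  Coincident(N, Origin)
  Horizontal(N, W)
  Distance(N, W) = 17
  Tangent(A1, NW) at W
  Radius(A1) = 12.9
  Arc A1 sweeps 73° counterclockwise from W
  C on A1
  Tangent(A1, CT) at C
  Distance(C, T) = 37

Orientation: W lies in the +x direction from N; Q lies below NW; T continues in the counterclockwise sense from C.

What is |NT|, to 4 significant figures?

44.94

On A1, W sits at bearing 90° from Q; a 73° counterclockwise sweep puts C at bearing 163°, so C = Q + 12.9·(cos 163°, sin 163°) = (4.664, -9.128). A1 meets CT tangentially, so QC is at right angles to CT, so CT runs along (−sin 163°, cos 163°); with |CT| = 37.0, T = (-6.154, -44.51). Then |NT| = |T − N| = 44.94.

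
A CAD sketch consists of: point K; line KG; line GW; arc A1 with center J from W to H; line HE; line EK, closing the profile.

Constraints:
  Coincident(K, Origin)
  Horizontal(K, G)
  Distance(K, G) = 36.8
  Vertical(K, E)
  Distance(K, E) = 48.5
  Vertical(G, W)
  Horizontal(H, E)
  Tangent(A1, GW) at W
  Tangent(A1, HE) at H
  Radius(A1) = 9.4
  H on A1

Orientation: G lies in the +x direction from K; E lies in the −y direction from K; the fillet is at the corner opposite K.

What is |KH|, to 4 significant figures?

55.70

K is at the origin; K and G share the same y with |KG| = 36.8 and G on the +x side, so G = (36.80, 0.000). K and E share the same x with |KE| = 48.5 and E on the −y side, so E = (0.000, -48.50). The virtual corner opposite K is at (36.80, -48.50). Tangency of A1 to GW means the radius JW is perpendicular to GW and tangency of A1 to HE means the radius JH is perpendicular to HE, with radius 9.4, so the center J sits 9.4 in from both sides at J = (27.40, -39.10). That places the tangent points at W = (36.80, -39.10) on GW and H = (27.40, -48.50) on HE. Then |KH| = |H − K| = 55.70.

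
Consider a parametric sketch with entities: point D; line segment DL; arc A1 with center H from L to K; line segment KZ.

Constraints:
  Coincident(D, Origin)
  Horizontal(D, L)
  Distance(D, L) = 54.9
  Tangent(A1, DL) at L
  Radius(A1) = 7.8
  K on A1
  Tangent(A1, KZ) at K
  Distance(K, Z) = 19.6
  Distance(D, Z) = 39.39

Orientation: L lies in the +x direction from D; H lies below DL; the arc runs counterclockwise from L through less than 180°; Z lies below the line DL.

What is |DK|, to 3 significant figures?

49.3

Checks: |HK| = 7.800 ✓; ∠(HK, KZ) = 90.00° ✓; |KZ| = 19.60 ✓; |DZ| = 39.39 ✓.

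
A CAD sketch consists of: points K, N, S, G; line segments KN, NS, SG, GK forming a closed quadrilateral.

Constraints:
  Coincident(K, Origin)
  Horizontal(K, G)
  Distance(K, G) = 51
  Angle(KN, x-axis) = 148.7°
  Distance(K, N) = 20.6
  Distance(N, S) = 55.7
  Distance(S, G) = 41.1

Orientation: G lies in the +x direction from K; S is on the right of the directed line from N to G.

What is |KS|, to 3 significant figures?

36.0

K is at the origin; K and G share the same y with |KG| = 51.0 and G in +x, so G = (51.0, 0). KN runs at 148.7° with |KN| = 20.6, so N = (-17.6, 10.7). S is determined by |NS| = 55.7 and |SG| = 41.1 together: it lies at the intersection of circle(N, 55.7) and circle(G, 41.1). With |NG| = 69.4, the foot of the radical line on NG is 44.9 from N and the perpendicular offset is √(55.7² − 44.9²) = 33.0. Taking the right-of-NG solution: S = (21.7, -28.8).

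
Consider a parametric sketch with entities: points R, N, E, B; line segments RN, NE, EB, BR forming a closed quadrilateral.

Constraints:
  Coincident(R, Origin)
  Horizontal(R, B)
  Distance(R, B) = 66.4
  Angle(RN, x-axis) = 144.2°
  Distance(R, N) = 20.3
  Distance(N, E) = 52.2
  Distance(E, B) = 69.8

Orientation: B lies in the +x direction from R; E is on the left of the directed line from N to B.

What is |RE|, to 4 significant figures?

53.95

Checks: |NE| = 52.20 ✓; |EB| = 69.80 ✓.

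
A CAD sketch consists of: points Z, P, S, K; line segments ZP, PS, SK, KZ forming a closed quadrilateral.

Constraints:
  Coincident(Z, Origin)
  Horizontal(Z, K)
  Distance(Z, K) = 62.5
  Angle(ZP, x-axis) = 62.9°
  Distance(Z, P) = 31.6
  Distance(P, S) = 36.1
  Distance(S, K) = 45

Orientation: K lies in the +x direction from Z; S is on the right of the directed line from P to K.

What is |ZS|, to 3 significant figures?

19.8

Z is at the origin; Z and K share the same y with |ZK| = 62.5 and K in +x, so K = (62.5, 0). ZP runs at 62.9° with |ZP| = 31.6, so P = (14.4, 28.1). S is determined by |PS| = 36.1 and |SK| = 45.0 together: it lies at the intersection of circle(P, 36.1) and circle(K, 45.0). With |PK| = 55.7, the foot of the radical line on PK is 21.4 from P and the perpendicular offset is √(36.1² − 21.4²) = 29.1. Taking the right-of-PK solution: S = (18.2, -7.77).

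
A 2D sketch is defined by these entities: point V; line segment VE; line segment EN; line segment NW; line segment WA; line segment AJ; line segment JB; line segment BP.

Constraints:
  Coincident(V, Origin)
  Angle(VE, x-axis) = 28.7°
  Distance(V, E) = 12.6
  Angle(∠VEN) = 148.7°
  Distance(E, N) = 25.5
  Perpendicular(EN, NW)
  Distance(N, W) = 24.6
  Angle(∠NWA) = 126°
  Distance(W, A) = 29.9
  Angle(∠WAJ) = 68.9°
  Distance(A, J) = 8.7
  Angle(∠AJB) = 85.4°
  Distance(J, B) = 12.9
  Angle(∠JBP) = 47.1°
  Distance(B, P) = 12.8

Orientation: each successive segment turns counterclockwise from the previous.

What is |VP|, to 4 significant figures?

38.97

∠AJB = 85.4° gives JB at 49.70° from the x-axis; with |JB| = 12.9, B = (-10.31, 31.97). ∠JBP = 47.1° gives BP at -177.4° from the x-axis; with |BP| = 12.8, P = (-23.10, 31.39). Then |VP| = |P − V| = 38.97.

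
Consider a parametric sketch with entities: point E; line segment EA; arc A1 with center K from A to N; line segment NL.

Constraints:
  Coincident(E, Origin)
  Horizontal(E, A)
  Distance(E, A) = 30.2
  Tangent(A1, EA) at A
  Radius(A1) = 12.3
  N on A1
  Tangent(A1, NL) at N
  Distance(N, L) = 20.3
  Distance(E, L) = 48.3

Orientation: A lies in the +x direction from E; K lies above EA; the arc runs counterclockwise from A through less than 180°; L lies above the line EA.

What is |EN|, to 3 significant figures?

44.9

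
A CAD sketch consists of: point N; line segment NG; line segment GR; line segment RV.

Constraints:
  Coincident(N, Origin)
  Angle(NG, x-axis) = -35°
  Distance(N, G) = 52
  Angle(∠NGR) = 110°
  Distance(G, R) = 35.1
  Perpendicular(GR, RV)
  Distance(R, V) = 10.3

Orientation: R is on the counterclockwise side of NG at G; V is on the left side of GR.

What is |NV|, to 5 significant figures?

65.452

∠NGR = 110.0°, so GR runs at -35.0° + (180° − 110.0°) = 35.000° from the x-axis; with |GR| = 35.1, R = G + 35.1·(cos 35.000°, sin 35.000°) = (71.348, -9.6934). GR is perpendicular to RV; with |RV| = 10.3 on the left of GR, V = R + 10.3·(-0.57358, 0.81915) = (65.440, -1.2562). Then |NV| = |V − N| = 65.452.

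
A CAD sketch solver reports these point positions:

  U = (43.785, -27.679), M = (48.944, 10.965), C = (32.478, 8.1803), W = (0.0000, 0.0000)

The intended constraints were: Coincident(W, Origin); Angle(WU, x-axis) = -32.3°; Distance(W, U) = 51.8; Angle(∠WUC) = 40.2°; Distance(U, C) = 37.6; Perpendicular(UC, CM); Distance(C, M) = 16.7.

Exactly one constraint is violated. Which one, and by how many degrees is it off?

Perpendicular(UC, CM) — off by 7.90°.

W = (0.00, 0.00) ✓; WU at -32.30° ✓; |WU| = 51.80 ✓; ∠WUC = 40.20° ✓; |UC| = 37.60 ✓; ∠(UC, CM) = 97.90° ✗; |CM| = 16.70 ✓.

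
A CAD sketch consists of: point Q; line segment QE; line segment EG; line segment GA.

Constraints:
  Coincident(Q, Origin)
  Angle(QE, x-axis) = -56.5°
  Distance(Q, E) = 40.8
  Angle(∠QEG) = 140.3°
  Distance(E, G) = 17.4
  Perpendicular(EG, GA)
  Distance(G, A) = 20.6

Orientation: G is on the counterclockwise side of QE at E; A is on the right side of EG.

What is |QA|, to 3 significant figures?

67.5

Q is at the origin; QE runs at -56.5° with length 40.8, so E = 40.8·(cos -56.5°, sin -56.5°) = (22.5, -34.0). ∠QEG = 140.3°, so EG runs at -56.5° + (180° − 140.3°) = -16.8° from the x-axis; with |EG| = 17.4, G = E + 17.4·(cos -16.8°, sin -16.8°) = (39.2, -39.1). EG ⟂ GA; with |GA| = 20.6 on the right of EG, A = G + 20.6·(-0.289, -0.957) = (33.2, -58.8). Then |QA| = |A − Q| = 67.5.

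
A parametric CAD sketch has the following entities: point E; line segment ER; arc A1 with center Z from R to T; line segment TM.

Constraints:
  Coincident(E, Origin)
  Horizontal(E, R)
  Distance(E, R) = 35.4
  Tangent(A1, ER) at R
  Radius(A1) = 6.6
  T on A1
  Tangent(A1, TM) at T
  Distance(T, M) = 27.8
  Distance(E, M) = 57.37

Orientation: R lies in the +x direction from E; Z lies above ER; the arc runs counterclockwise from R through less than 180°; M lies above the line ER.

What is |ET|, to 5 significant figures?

42.217

Checks: ∠(ZR, RE) = 90.00° ✓; |ZT| = 6.600 ✓; ∠(ZT, TM) = 90.00° ✓; |TM| = 27.80 ✓; |EM| = 57.37 ✓.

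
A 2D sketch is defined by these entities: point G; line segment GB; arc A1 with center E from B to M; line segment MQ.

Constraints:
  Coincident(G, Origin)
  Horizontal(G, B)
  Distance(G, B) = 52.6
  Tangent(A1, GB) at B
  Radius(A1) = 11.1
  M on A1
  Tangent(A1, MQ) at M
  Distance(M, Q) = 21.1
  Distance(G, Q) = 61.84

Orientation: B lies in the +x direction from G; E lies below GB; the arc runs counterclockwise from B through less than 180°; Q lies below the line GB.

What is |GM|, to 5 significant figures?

45.245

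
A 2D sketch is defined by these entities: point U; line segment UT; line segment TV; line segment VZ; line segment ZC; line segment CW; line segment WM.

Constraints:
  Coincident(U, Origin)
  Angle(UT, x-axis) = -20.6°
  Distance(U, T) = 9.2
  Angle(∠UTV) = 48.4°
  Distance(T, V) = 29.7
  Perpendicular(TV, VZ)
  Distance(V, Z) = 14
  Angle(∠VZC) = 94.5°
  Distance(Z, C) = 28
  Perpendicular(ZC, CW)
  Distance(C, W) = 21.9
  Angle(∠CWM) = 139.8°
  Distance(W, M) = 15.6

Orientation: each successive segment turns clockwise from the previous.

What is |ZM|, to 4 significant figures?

38.28

U is at the origin; UT runs at -20.6° with length 9.2, so T = (8.612, -3.237). ∠UTV = 48.4° gives TV at -152.2° from the x-axis; with |TV| = 29.7, V = (-17.66, -17.09). The perpendicularity gives VZ at right angles to TV, so VZ runs at 117.8°; with |VZ| = 14.0, Z = (-24.19, -4.704). ∠VZC = 94.5° gives ZC at 32.30° from the x-axis; with |ZC| = 28.0, C = (-0.5224, 10.26). ZC is perpendicular to CW, so CW runs at -57.70°; with |CW| = 21.9, W = (11.18, -8.254). ∠CWM = 139.8° gives WM at -97.90° from the x-axis; with |WM| = 15.6, M = (9.036, -23.71). Then |ZM| = |M − Z| = 38.28.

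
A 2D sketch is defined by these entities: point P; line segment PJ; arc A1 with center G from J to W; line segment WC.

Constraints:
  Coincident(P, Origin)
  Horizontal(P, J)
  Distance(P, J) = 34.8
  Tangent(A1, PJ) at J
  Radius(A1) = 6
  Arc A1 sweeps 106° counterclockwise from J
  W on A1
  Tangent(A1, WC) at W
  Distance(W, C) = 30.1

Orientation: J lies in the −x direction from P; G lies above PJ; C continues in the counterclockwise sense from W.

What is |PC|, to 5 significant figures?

52.270

On A1, J sits at bearing -90° from G; a 106° counterclockwise sweep puts W at bearing 16°, so W = G + 6.0·(cos 16°, sin 16°) = (-29.032, 7.6538). Since A1 is tangent to WC there, GW ⟂ WC, so WC runs along (−sin 16°, cos 16°); with |WC| = 30.1, C = (-37.329, 36.588). Then |PC| = |C − P| = 52.270.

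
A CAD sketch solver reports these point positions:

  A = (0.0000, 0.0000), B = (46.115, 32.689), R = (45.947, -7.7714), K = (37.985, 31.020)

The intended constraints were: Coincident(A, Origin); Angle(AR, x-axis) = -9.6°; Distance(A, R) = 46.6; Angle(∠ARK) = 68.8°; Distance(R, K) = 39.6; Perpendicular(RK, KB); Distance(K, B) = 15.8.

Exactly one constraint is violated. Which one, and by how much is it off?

Distance(K, B) = 15.8 — off by 7.50.

A = (0.00, 0.00) ✓; AR at -9.600° ✓; |AR| = 46.60 ✓; ∠ARK = 68.80° ✓; |RK| = 39.60 ✓; ∠(RK, KB) = 90.00° ✓; |KB| = 8.300 ✗.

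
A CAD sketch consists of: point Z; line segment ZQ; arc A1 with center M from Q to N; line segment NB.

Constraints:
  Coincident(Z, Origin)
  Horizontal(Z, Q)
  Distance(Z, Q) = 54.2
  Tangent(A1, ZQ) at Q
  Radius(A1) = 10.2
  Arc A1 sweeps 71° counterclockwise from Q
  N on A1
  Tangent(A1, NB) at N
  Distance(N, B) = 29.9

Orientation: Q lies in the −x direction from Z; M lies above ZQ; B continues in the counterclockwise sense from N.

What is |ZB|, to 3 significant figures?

49.5

Z is at the origin; Z and Q share the same y with |ZQ| = 54.2 and Q on the −x side, so Q = (-54.2, 0.00). Tangency of A1 to ZQ means the radius MQ is perpendicular to ZQ, so M = Q + (0, 10.2) = (-54.2, 10.2). On A1, Q sits at bearing -90° from M; a 71° counterclockwise sweep puts N at bearing -19°, so N = M + 10.2·(cos -19°, sin -19°) = (-44.6, 6.88). The tangent condition forces MN to be normal to NB, so NB runs along (−sin -19°, cos -19°); with |NB| = 29.9, B = (-34.8, 35.2). Then |ZB| = |B − Z| = 49.5.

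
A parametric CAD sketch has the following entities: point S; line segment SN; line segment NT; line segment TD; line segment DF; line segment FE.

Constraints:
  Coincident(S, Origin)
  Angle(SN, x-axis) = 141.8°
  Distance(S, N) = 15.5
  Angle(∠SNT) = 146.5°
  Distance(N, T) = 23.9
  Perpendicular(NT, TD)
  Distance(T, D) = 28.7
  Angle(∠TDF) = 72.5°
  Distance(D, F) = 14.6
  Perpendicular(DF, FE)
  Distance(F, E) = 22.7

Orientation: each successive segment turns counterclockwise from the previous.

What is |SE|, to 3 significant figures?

30.3

∠TDF = 72.5° gives DF at 12.8° from the x-axis; with |DF| = 14.6, F = (-24.1, -13.8). DF ⟂ FE, so FE runs at 103°; with |FE| = 22.7, E = (-29.1, 8.31). Then |SE| = |E − S| = 30.3.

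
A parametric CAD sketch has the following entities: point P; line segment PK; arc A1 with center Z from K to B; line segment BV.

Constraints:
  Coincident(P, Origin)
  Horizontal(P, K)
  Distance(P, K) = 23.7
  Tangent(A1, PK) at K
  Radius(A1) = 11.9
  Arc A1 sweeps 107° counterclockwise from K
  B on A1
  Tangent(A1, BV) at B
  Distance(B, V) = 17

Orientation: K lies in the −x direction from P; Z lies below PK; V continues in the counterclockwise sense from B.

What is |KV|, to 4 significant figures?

32.28

P is at the origin; PK is horizontal with |PK| = 23.7 and K on the −x side, so K = (-23.70, 0.000). The tangent condition forces ZK to be normal to PK, so Z = K + (0, -11.9) = (-23.70, -11.90). On A1, K sits at bearing 90° from Z; a 107° counterclockwise sweep puts B at bearing 197°, so B = Z + 11.9·(cos 197°, sin 197°) = (-35.08, -15.38). Tangency of A1 to BV means the radius ZB is perpendicular to BV, so BV runs along (−sin 197°, cos 197°); with |BV| = 17.0, V = (-30.11, -31.64). Then |KV| = |V − K| = 32.28.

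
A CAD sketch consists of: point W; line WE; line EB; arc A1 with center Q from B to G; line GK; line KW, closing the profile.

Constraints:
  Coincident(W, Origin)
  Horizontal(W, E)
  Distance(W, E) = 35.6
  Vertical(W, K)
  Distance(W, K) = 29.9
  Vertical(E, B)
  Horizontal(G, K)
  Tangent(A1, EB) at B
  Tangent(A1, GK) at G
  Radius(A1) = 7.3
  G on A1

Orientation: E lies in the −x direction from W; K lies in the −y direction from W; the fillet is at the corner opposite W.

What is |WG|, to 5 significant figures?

41.169

The virtual corner opposite W is at (-35.600, -29.900). Since A1 is tangent to EB there, QB ⟂ EB and the tangent condition forces QG to be normal to GK, with radius 7.3, so the center Q sits 7.3 in from both sides at Q = (-28.300, -22.600). That places the tangent points at B = (-35.600, -22.600) on EB and G = (-28.300, -29.900) on GK. Then |WG| = |G − W| = 41.169.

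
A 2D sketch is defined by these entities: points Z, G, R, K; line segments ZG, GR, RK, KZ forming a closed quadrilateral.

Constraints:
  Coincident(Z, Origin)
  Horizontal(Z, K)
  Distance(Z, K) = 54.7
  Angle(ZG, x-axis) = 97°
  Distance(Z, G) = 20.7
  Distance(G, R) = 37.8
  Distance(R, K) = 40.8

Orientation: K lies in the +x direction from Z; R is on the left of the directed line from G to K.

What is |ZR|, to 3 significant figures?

47.4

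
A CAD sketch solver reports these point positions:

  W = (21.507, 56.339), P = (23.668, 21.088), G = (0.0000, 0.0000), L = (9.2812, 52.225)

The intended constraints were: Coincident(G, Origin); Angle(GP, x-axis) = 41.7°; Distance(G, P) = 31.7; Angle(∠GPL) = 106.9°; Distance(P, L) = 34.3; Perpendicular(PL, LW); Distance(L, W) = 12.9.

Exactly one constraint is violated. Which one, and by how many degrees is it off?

Perpendicular(PL, LW) — off by 6.20°.

G = (0.00, 0.00) ✓; GP at 41.70° ✓; |GP| = 31.70 ✓; ∠GPL = 106.9° ✓; |PL| = 34.30 ✓; ∠(PL, LW) = 96.20° ✗; |LW| = 12.90 ✓.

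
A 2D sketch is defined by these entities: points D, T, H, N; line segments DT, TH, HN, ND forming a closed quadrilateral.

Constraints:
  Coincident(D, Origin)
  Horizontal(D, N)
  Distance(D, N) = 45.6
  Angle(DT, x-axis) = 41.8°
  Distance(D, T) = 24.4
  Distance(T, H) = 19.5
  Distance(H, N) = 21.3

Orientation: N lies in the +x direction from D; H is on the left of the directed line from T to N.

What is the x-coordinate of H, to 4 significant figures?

37.39

D is at the origin; DN is horizontal with |DN| = 45.6 and N in +x, so N = (45.6, 0). DT runs at 41.8° with |DT| = 24.4, so T = (18.19, 16.26). H is determined by |TH| = 19.5 and |HN| = 21.3 together: it lies at the intersection of circle(T, 19.5) and circle(N, 21.3). With |TN| = 31.87, the foot of the radical line on TN is 14.78 from T and the perpendicular offset is √(19.5² − 14.78²) = 12.72. Taking the left-of-TN solution: H = (37.39, 19.66).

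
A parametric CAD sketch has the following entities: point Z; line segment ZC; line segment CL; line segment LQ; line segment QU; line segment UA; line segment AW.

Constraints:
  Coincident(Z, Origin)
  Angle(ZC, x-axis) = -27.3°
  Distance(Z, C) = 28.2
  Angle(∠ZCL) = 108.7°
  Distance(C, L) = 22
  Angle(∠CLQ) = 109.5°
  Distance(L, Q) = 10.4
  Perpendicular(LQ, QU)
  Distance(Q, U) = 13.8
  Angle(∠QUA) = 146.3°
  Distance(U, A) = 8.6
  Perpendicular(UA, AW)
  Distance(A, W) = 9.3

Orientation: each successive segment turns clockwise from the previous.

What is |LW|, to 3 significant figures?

15.9

Z is at the origin; ZC runs at -27.3° with length 28.2, so C = (25.1, -12.9). ∠ZCL = 108.7° gives CL at -98.6° from the x-axis; with |CL| = 22.0, L = (21.8, -34.7). ∠CLQ = 109.5° gives LQ at -169° from the x-axis; with |LQ| = 10.4, Q = (11.6, -36.7). LQ ⟂ QU, so QU runs at 101°; with |QU| = 13.8, U = (8.95, -23.1). ∠QUA = 146.3° gives UA at 67.2° from the x-axis; with |UA| = 8.6, A = (12.3, -15.2). UA is perpendicular to AW, so AW runs at -22.8°; with |AW| = 9.3, W = (20.9, -18.8). Then |LW| = |W − L| = 15.9.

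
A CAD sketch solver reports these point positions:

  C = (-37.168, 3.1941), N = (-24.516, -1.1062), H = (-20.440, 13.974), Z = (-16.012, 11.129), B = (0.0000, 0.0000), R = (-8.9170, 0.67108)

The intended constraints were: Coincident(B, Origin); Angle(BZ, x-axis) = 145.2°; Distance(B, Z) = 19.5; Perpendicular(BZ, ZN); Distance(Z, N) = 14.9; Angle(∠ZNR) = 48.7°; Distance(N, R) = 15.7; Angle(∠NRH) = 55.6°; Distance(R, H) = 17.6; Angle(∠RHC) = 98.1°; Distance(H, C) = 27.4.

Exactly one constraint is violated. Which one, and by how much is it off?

Distance(H, C) = 27.4 — off by 7.50.

B = (0.00, 0.00) ✓; BZ at 145.2° ✓; |BZ| = 19.50 ✓; ∠(BZ, ZN) = 90.00° ✓; |ZN| = 14.90 ✓; ∠ZNR = 48.70° ✓; |NR| = 15.70 ✓; ∠NRH = 55.60° ✓; |RH| = 17.60 ✓; ∠RHC = 98.10° ✓; |HC| = 19.90 ✗.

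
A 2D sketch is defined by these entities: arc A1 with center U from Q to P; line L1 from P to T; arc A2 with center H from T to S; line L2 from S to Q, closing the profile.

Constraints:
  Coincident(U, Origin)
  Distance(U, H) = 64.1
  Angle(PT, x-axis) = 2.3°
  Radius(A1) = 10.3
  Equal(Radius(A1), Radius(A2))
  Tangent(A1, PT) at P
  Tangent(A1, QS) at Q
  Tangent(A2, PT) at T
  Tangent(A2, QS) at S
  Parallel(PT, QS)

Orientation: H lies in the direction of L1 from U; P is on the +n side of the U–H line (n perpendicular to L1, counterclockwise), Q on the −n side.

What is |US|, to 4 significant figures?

64.92

The slot axis is L1's direction at 2.3°, so u = (cos 2.3°, sin 2.3°) = (0.9992, 0.04013) and n = (−sin 2.3°, cos 2.3°) = (-0.04013, 0.9992). U is at the origin and H lies 64.1 along u from U, so H = 64.1·u = (64.05, 2.572). Tangency of A1 to both parallel lines with radius 10.3 puts P and Q at U ± 10.3·n: P = (-0.4134, 10.29), Q = (0.4134, -10.29). Equal radii place T and S the same way about H: T = H + 10.3·n = (63.64, 12.86), S = H − 10.3·n = (64.46, -7.719). Then |US| = |S − U| = 64.92.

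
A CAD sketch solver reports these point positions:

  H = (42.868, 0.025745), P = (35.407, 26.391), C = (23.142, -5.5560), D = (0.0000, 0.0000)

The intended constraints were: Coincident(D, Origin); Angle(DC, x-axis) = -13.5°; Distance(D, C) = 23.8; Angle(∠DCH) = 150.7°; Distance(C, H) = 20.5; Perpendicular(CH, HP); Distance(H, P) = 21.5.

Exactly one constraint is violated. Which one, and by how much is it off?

Distance(H, P) = 21.5 — off by 5.90.

D = (0.00, 0.00) ✓; DC at -13.50° ✓; |DC| = 23.80 ✓; ∠DCH = 150.7° ✓; |CH| = 20.50 ✓; ∠(CH, HP) = 90.00° ✓; |HP| = 27.40 ✗.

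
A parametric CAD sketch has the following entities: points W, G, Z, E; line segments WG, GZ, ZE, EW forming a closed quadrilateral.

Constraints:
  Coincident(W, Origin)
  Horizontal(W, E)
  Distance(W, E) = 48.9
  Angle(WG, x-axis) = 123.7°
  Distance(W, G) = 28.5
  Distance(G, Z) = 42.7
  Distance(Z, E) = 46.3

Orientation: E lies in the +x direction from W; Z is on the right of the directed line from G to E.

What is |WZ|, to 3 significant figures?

14.5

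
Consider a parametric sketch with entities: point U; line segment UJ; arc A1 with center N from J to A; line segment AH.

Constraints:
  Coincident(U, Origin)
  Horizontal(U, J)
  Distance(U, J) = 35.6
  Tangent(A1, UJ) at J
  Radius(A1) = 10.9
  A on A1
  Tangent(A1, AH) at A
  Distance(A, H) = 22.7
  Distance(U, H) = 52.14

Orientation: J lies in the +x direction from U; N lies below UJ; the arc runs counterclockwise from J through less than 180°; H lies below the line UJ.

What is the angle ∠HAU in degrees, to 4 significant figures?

152.6°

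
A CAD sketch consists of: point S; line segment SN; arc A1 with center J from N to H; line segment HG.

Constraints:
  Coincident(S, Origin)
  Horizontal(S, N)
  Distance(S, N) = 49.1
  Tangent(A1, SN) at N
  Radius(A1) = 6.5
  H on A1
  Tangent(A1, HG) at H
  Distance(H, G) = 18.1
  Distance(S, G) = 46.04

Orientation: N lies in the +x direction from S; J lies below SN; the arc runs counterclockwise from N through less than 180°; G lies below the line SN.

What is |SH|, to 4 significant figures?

43.03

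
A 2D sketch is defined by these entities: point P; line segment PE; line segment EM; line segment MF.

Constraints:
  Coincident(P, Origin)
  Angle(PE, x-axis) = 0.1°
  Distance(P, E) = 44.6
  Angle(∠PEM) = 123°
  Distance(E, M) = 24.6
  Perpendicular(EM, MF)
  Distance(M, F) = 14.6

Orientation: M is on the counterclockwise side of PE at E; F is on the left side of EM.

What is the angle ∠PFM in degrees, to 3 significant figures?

115°

P is at the origin; PE runs at 0.1° with length 44.6, so E = 44.6·(cos 0.1°, sin 0.1°) = (44.6, 0.0778). ∠PEM = 123.0°, so EM runs at 0.1° + (180° − 123.0°) = 57.1° from the x-axis; with |EM| = 24.6, M = E + 24.6·(cos 57.1°, sin 57.1°) = (58.0, 20.7). EM is perpendicular to MF; with |MF| = 14.6 on the left of EM, F = M + 14.6·(-0.840, 0.543) = (45.7, 28.7). Then cos ∠PFM = FP·FM / (|FP||FM|), giving 115°.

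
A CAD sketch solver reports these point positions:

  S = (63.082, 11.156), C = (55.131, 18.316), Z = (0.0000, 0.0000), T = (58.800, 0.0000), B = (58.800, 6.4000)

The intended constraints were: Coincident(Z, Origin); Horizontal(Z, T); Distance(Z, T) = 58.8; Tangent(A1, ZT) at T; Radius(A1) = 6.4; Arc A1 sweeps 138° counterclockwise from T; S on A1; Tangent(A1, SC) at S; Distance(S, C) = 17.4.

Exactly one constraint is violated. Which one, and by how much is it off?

Distance(S, C) = 17.4 — off by 6.70.

Z = (0.00, 0.00) ✓; Z.y = 0.00, T.y = 0.00 ✓; |ZT| = 58.80 ✓; ∠(BT, TZ) = 90.00° ✓; |BT| = 6.400 ✓; bearing(B→S) − bearing(B→T) = 138.0° ✓; |BS| = 6.400 ✓; ∠(BS, SC) = 90.01° ✓; |SC| = 10.70 ✗.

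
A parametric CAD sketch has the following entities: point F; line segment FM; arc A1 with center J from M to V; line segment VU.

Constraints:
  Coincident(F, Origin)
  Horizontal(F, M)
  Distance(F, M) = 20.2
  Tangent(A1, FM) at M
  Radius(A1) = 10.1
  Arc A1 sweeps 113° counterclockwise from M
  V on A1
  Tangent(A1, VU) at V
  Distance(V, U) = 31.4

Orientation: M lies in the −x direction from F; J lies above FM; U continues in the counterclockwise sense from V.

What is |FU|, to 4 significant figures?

48.80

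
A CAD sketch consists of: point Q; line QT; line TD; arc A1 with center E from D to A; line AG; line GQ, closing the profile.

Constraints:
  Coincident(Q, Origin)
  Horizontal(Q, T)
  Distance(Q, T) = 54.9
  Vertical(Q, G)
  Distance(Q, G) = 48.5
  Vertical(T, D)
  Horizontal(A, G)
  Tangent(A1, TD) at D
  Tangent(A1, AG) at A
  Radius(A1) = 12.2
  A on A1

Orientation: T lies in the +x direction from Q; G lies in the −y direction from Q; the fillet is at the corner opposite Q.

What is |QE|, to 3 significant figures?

56.0

Q is at the origin; Q and T share the same y with |QT| = 54.9 and T on the +x side, so T = (54.9, 0.00). Q and G share the same x with |QG| = 48.5 and G on the −y side, so G = (0.00, -48.5). The virtual corner opposite Q is at (54.9, -48.5). The tangent condition forces ED to be normal to TD and tangency of A1 to AG means the radius EA is perpendicular to AG, with radius 12.2, so the center E sits 12.2 in from both sides at E = (42.7, -36.3). Then |QE| = |E − Q| = 56.0.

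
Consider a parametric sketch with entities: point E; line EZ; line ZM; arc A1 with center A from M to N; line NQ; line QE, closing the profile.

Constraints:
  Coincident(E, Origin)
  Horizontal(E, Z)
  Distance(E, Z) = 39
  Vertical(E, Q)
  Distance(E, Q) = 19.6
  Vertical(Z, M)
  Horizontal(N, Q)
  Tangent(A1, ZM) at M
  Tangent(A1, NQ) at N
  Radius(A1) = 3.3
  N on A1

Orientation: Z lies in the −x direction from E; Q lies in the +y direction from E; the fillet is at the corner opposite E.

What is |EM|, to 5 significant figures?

42.269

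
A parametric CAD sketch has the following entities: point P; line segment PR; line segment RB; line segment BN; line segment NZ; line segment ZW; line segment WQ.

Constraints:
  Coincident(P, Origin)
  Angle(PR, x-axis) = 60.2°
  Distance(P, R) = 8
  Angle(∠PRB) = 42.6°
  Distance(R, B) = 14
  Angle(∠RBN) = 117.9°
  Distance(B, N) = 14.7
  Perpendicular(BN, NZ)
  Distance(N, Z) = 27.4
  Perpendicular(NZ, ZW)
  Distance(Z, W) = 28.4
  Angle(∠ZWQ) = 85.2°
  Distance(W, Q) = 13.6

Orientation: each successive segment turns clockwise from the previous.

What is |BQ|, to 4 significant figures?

18.70

NZ is perpendicular to ZW, so ZW runs at 40.70°; with |ZW| = 28.4, W = (-0.4036, 23.00). ∠ZWQ = 85.2° gives WQ at -54.10° from the x-axis; with |WQ| = 13.6, Q = (7.571, 11.98). Then |BQ| = |Q − B| = 18.70.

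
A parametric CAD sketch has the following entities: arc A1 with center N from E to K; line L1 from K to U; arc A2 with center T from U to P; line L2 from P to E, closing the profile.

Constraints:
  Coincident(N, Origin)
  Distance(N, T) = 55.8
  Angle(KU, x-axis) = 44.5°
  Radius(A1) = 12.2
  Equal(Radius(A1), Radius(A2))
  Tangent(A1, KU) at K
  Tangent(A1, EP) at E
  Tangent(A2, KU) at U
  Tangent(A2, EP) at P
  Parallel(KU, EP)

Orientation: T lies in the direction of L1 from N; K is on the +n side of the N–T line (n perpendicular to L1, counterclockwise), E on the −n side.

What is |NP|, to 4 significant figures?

57.12

The slot axis is L1's direction at 44.5°, so u = (cos 44.5°, sin 44.5°) = (0.7133, 0.7009) and n = (−sin 44.5°, cos 44.5°) = (-0.7009, 0.7133). N is at the origin and T lies 55.8 along u from N, so T = 55.8·u = (39.80, 39.11). Tangency of A1 to both parallel lines with radius 12.2 puts K and E at N ± 12.2·n: K = (-8.551, 8.702), E = (8.551, -8.702). Equal radii place U and P the same way about T: U = T + 12.2·n = (31.25, 47.81), P = T − 12.2·n = (48.35, 30.41). Then |NP| = |P − N| = 57.12.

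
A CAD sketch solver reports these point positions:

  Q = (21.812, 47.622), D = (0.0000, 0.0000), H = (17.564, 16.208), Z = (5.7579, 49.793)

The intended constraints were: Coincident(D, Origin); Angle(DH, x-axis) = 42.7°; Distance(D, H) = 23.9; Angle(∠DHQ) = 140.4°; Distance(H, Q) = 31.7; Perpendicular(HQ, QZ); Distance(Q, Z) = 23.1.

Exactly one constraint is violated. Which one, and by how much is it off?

Distance(Q, Z) = 23.1 — off by 6.90.

D = (0.00, 0.00) ✓; DH at 42.70° ✓; |DH| = 23.90 ✓; ∠DHQ = 140.4° ✓; |HQ| = 31.70 ✓; ∠(HQ, QZ) = 90.00° ✓; |QZ| = 16.20 ✗.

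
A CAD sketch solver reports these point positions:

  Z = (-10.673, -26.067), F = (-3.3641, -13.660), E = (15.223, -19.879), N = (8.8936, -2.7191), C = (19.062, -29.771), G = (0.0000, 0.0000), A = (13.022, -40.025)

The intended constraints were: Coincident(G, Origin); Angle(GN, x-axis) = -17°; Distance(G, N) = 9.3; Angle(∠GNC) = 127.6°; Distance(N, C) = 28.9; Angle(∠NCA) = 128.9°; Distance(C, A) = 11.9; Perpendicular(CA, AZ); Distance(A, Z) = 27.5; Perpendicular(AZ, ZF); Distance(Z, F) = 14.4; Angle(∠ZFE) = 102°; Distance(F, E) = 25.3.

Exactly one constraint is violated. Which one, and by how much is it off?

Distance(F, E) = 25.3 — off by 5.70.

G = (0.00, 0.00) ✓; GN at -17.00° ✓; |GN| = 9.300 ✓; ∠GNC = 127.6° ✓; |NC| = 28.90 ✓; ∠NCA = 128.9° ✓; |CA| = 11.90 ✓; ∠(CA, AZ) = 90.00° ✓; |AZ| = 27.50 ✓; ∠(AZ, ZF) = 90.00° ✓; |ZF| = 14.40 ✓; ∠ZFE = 102.0° ✓; |FE| = 19.60 ✗.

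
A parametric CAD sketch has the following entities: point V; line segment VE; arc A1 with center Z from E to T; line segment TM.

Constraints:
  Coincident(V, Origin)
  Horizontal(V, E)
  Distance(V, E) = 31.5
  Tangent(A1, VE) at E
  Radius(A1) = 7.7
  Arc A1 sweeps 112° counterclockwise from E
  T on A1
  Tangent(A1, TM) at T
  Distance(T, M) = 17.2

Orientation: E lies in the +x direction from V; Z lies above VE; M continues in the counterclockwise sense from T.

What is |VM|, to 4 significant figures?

41.72

V is at the origin; V and E share the same y with |VE| = 31.5 and E on the +x side, so E = (31.50, 0.000). A1 meets VE tangentially, so ZE is at right angles to VE, so Z = E + (0, 7.7) = (31.50, 7.700). On A1, E sits at bearing -90° from Z; a 112° counterclockwise sweep puts T at bearing 22°, so T = Z + 7.7·(cos 22°, sin 22°) = (38.64, 10.58). The tangent condition forces ZT to be normal to TM, so TM runs along (−sin 22°, cos 22°); with |TM| = 17.2, M = (32.20, 26.53). Then |VM| = |M − V| = 41.72.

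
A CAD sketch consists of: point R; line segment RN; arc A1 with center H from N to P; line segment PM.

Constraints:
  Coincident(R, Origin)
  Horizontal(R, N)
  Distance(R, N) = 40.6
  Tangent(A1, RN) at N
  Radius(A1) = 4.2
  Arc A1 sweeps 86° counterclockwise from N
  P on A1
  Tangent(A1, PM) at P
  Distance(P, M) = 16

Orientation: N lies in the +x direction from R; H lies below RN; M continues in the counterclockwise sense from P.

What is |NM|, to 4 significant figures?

20.56

R is at the origin; R and N share the same y with |RN| = 40.6 and N on the +x side, so N = (40.60, 0.000). A1 meets RN tangentially, so HN is at right angles to RN, so H = N + (0, -4.2) = (40.60, -4.200). On A1, N sits at bearing 90° from H; an 86° counterclockwise sweep puts P at bearing 176°, so P = H + 4.2·(cos 176°, sin 176°) = (36.41, -3.907). Since A1 is tangent to PM there, HP ⟂ PM, so PM runs along (−sin 176°, cos 176°); with |PM| = 16.0, M = (35.29, -19.87). Then |NM| = |M − N| = 20.56.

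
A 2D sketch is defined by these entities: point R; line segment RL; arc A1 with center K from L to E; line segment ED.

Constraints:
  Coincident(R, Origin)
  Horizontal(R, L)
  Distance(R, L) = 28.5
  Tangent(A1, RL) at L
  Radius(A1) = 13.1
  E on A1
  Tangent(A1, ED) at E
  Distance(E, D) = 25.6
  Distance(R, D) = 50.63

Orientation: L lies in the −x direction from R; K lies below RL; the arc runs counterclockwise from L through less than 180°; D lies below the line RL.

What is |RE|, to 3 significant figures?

44.5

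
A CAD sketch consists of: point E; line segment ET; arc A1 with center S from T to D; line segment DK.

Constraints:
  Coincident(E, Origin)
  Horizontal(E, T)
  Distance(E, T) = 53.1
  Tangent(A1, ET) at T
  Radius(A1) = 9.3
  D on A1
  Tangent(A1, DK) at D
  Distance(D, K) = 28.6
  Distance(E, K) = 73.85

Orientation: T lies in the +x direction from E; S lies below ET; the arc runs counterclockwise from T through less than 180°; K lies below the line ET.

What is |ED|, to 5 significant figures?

48.246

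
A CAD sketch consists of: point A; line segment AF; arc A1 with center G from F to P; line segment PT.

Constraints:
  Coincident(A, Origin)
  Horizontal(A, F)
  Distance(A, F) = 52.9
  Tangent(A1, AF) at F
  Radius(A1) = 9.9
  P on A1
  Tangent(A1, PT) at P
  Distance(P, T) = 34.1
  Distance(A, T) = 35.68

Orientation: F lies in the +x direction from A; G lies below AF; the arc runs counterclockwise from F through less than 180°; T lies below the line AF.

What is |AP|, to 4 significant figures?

45.81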